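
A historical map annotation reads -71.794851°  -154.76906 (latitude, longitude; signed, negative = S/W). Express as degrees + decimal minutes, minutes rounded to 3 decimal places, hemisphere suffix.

Latitude is negative → S; |value| = 71.794851
Lat: fractional part 0.794851 → 47.69106 minutes
Longitude is negative → W; |value| = 154.769060
λ: minutes = (154.769060 − 154) × 60 = 46.14360

71° 47.691′ S, 154° 46.144′ W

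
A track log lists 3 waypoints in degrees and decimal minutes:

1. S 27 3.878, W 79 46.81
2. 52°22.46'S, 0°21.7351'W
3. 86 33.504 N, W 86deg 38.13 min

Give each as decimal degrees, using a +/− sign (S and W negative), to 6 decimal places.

Point 1:
  Latitude: 3.878′ = 0.064633°; total 27.0646333
  hemisphere S, so the sign is −
  Longitude: 46.81′ = 0.780167°; total 79.7801667
  W ⇒ negate
Point 2:
  Lat: 22.46′ = 0.374333°; total 52.3743333
  S ⇒ negate
  Lon: 21.7351′ = 0.362252°; total 0.3622517
  W → negative
Point 3:
  Latitude: 33.504′ = 0.558400°; total 86.5584000
  N ⇒ keep positive
  Lon: 86 + 38.13/60 = 86.6355000
  W → negative

1. -27.064633, -79.780167
2. -52.374333, -0.362252
3. 86.558400, -86.635500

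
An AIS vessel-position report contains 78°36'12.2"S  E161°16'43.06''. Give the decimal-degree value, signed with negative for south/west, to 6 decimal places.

φ: 78 + 36/60 + 12.2/3600 = 78.6033889
hemisphere S, so the sign is −
λ: 161° + 16/60 + 43.06/3600 = 161 + 0.266667 + 0.011961 = 161.2786278
E → positive

-78.603389, 161.278628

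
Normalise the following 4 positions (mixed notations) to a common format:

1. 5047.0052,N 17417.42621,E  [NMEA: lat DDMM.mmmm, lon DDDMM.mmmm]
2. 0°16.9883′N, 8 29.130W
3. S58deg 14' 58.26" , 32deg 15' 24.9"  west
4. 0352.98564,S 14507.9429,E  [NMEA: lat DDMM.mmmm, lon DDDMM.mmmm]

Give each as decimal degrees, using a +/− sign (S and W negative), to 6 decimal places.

Point 1:
  Latitude: degrees = first 2 digits = 50, minutes = 47.0052; 50 + 47.0052/60 = 50.7834200
  N ⇒ keep positive
  λ: split at 3 digits → 174° and 17.42621′; 174 + 17.42621/60 = 174.2904368
  E → positive
Point 2:
  Latitude: 0 + 16.9883/60 = 0.2831383
  N → positive
  λ: 8 + 29.13/60 = 8.4855000
  W → negative
Point 3:
  Latitude: 14′ + 58.26″ = 14.97100′; 58 + 14.97100/60 = 58.2495167
  hemisphere S, so the sign is −
  Lon: 15′ + 24.9″ = 15.41500′; 32 + 15.41500/60 = 32.2569167
  hemisphere W, so the sign is −
Point 4:
  φ: degrees = first 2 digits = 3, minutes = 52.98564; 3 + 52.98564/60 = 3.8830940
  S ⇒ negate
  Lon: degrees = first 3 digits = 145, minutes = 7.9429; 145 + 7.9429/60 = 145.1323817
  E → positive

1. 50.783420, 174.290437
2. 0.283138, -8.485500
3. -58.249517, -32.256917
4. -3.883094, 145.132382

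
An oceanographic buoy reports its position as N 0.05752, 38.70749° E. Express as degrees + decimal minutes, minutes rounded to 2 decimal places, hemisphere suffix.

0° 3.45′ N, 38° 42.45′ E

Lat: minutes = (0.057520 − 0) × 60 = 3.4512
Lon: minutes = (38.707490 − 38) × 60 = 42.4494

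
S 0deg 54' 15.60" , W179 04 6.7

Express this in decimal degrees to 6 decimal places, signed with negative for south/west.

-0.904333, -179.068528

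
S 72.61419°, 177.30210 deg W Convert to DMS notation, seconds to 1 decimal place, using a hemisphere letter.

72°36′51.1″ S, 177°18′7.6″ W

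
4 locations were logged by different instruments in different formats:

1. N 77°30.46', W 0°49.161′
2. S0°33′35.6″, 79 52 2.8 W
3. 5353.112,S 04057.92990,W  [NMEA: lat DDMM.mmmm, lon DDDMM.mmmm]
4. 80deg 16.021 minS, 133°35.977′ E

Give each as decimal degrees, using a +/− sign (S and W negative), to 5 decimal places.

Point 1:
  Lat: 30.46′ = 0.507667°; total 77.507667
  N → positive
  Lon: 49.161′ = 0.819350°; total 0.819350
  W ⇒ negate
Point 2:
  Latitude: 0 + 33/60 + 35.6/3600 = 0.559889
  hemisphere S, so the sign is −
  Lon: 79 + 52/60 + 2.8/3600 = 79.867444
  hemisphere W, so the sign is −
Point 3:
  Latitude: degrees = first 2 digits = 53, minutes = 53.112; 53 + 53.112/60 = 53.885200
  S ⇒ negate
  Lon: degrees = first 3 digits = 40, minutes = 57.9299; 40 + 57.9299/60 = 40.965498
  W → negative
Point 4:
  Lat: 80 + 16.021/60 = 80.267017
  S → negative
  λ: 133 + 35.977/60 = 133.599617
  E → positive

1. 77.50767, -0.81935
2. -0.55989, -79.86744
3. -53.88520, -40.96550
4. -80.26702, 133.59962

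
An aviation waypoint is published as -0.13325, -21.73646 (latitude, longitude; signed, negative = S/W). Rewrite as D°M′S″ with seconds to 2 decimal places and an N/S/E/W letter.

0°07′59.70″ S, 21°44′11.26″ W

Latitude is negative → S; |value| = 0.133250
Latitude: whole degrees 0; 7.99500′ → 7′ and 59.7000″
Longitude is negative → W; |value| = 21.736460
Longitude: whole degrees 21; 44.18760′ → 44′ and 11.2560″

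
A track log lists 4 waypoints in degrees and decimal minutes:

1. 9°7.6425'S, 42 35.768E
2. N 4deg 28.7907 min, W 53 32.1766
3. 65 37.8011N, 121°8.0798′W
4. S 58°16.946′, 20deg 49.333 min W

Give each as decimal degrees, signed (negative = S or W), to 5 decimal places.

1. -9.12738, 42.59613
2. 4.47985, -53.53628
3. 65.63002, -121.13466
4. -58.28243, -20.82222

Point 1:
  Lat: 9 + 7.6425/60 = 9.127375
  S ⇒ negate
  Lon: 35.768′ = 0.596133°; total 42.596133
  E ⇒ keep positive
Point 2:
  Latitude: 4 + 28.7907/60 = 4.479845
  N ⇒ keep positive
  λ: 53 + 32.1766/60 = 53.536277
  hemisphere W, so the sign is −
Point 3:
  Latitude: 37.8011′ = 0.630018°; total 65.630018
  N → positive
  Lon: 8.0798′ = 0.134663°; total 121.134663
  W ⇒ negate
Point 4:
  φ: 58 + 16.946/60 = 58.282433
  hemisphere S, so the sign is −
  λ: 20 + 49.333/60 = 20.822217
  W ⇒ negate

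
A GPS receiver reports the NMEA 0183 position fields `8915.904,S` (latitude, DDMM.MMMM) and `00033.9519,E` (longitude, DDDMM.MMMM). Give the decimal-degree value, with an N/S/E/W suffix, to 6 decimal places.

φ: degrees = first 2 digits = 89, minutes = 15.904; 89 + 15.904/60 = 89.2650667
Lon: degrees = first 3 digits = 0, minutes = 33.9519; 0 + 33.9519/60 = 0.5658650

89.265067° S, 0.565865° E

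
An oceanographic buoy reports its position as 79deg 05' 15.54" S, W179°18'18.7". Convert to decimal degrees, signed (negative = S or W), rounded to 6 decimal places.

-79.087650, -179.305194

Latitude: 79° + 5/60 + 15.54/3600 = 79 + 0.083333 + 0.004317 = 79.0876500
hemisphere S, so the sign is −
Longitude: 179° + 18/60 + 18.7/3600 = 179 + 0.300000 + 0.005194 = 179.3051944
W ⇒ negate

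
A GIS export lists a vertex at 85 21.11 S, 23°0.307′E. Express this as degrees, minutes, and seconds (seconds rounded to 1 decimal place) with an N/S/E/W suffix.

φ: fractional minutes 0.11000 × 60 = 6.600″
Lon: 0.30700′ → 0′ and 0.30700 × 60 = 18.420″

85°21′6.6″ S, 23°00′18.4″ E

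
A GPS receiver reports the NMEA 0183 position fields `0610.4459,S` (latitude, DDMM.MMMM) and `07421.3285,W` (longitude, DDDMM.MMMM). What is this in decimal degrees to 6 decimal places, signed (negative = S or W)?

φ: split at 2 digits → 06° and 10.4459′; 6 + 10.4459/60 = 6.1740983
hemisphere S, so the sign is −
λ: split at 3 digits → 074° and 21.3285′; 74 + 21.3285/60 = 74.3554750
hemisphere W, so the sign is −

-6.174098, -74.355475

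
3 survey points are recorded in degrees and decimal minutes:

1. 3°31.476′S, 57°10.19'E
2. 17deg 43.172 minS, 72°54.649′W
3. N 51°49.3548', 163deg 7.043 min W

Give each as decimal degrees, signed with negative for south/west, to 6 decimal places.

1. -3.524600, 57.169833
2. -17.719533, -72.910817
3. 51.822580, -163.117383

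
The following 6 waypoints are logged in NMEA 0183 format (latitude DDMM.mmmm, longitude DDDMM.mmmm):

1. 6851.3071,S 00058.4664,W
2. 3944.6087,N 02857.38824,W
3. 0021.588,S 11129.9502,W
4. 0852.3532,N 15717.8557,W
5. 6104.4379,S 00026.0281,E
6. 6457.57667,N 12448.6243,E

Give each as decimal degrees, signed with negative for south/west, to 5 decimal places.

1. -68.85512, -0.97444
2. 39.74348, -28.95647
3. -0.35980, -111.49917
4. 8.87255, -157.29760
5. -61.07397, 0.43380
6. 64.95961, 124.81041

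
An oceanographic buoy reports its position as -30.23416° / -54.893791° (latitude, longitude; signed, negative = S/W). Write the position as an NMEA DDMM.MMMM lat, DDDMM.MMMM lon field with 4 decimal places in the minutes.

Latitude is negative → S; |value| = 30.234160
φ: minutes = (30.234160 − 30) × 60 = 14.049600
Longitude is negative → W; |value| = 54.893791
λ: 54° + 0.893791 × 60 = 54° 53.627460′

3014.0496,S / 05453.6275,W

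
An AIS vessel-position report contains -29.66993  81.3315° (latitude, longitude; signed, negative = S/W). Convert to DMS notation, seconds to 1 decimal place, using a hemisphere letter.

29°40′11.7″ S, 81°19′53.4″ E

Latitude is negative → S; |value| = 29.669930
Lat: 0.669930 × 60 = 40.19580′ → 40′, remainder × 60 = 11.748″
λ: 0.331500° → 19.89000′; 0.89000 × 60 = 53.400″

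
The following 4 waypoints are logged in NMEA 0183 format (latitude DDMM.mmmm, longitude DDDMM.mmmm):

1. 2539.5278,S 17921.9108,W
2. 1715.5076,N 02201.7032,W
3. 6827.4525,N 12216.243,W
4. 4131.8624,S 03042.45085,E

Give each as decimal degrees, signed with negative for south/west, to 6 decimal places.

1. -25.658797, -179.365180
2. 17.258460, -22.028387
3. 68.457542, -122.270717
4. -41.531040, 30.707514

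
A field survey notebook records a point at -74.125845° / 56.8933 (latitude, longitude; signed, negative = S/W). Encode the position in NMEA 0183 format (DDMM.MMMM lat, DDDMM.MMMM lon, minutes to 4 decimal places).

Latitude is negative → S; |value| = 74.125845
Lat: 74° + 0.125845 × 60 = 74° 7.550700′
Lon: fractional part 0.893300 → 53.598000 minutes

7407.5507,S / 05653.5980,E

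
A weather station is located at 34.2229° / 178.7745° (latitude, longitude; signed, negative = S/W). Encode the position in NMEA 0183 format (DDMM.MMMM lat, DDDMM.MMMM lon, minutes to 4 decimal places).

Latitude: fractional part 0.222900 → 13.374000 minutes
λ: minutes = (178.774500 − 178) × 60 = 46.470000

3413.3740,N / 17846.4700,E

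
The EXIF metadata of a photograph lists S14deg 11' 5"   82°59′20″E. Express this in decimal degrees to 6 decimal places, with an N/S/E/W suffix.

14.184722° S, 82.988889° E

Latitude: 14° + 11/60 + 5/3600 = 14 + 0.183333 + 0.001389 = 14.1847222
Lon: 59′ + 20″ = 59.33333′; 82 + 59.33333/60 = 82.9888889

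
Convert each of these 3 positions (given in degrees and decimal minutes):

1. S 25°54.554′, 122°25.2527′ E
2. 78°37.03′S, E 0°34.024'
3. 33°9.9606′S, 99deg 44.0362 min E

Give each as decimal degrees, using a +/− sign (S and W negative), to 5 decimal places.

1. -25.90923, 122.42088
2. -78.61717, 0.56707
3. -33.16601, 99.73394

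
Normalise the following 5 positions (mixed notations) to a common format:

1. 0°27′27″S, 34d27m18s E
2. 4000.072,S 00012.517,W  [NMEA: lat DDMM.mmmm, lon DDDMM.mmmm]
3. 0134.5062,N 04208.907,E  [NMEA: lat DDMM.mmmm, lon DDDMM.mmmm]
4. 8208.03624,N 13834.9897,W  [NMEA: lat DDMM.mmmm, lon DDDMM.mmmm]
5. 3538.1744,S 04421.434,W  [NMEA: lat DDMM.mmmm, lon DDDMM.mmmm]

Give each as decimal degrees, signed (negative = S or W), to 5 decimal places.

Point 1:
  φ: 0 + 27/60 + 27/3600 = 0.457500
  S → negative
  λ: 34 + 27/60 + 18/3600 = 34.455000
  E ⇒ keep positive
Point 2:
  Latitude: degrees = first 2 digits = 40, minutes = 0.072; 40 + 0.072/60 = 40.001200
  S → negative
  λ: degrees = first 3 digits = 0, minutes = 12.517; 0 + 12.517/60 = 0.208617
  hemisphere W, so the sign is −
Point 3:
  Lat: split at 2 digits → 01° and 34.5062′; 1 + 34.5062/60 = 1.575103
  N ⇒ keep positive
  Lon: split at 3 digits → 042° and 8.907′; 42 + 8.907/60 = 42.148450
  E → positive
Point 4:
  Latitude: split at 2 digits → 82° and 8.03624′; 82 + 8.03624/60 = 82.133937
  N → positive
  λ: degrees = first 3 digits = 138, minutes = 34.9897; 138 + 34.9897/60 = 138.583162
  W → negative
Point 5:
  φ: split at 2 digits → 35° and 38.1744′; 35 + 38.1744/60 = 35.636240
  S → negative
  Longitude: degrees = first 3 digits = 44, minutes = 21.434; 44 + 21.434/60 = 44.357233
  W ⇒ negate

1. -0.45750, 34.45500
2. -40.00120, -0.20862
3. 1.57510, 42.14845
4. 82.13394, -138.58316
5. -35.63624, -44.35723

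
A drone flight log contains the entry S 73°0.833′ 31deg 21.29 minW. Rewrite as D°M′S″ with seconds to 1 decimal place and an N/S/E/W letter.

φ: fractional minutes 0.83300 × 60 = 49.980″
Lon: 21.29000′ → 21′ and 0.29000 × 60 = 17.400″

73°00′50.0″ S, 31°21′17.4″ W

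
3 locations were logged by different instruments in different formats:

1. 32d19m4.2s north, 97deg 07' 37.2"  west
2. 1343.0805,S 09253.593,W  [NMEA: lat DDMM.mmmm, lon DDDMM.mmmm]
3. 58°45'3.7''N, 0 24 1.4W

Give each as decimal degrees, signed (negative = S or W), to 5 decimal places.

1. 32.31783, -97.12700
2. -13.71801, -92.89322
3. 58.75103, -0.40039

Point 1:
  Latitude: 19′ + 4.2″ = 19.07000′; 32 + 19.07000/60 = 32.317833
  N ⇒ keep positive
  λ: 7′ + 37.2″ = 7.62000′; 97 + 7.62000/60 = 97.127000
  W → negative
Point 2:
  Lat: degrees = first 2 digits = 13, minutes = 43.0805; 13 + 43.0805/60 = 13.718008
  hemisphere S, so the sign is −
  Lon: split at 3 digits → 092° and 53.593′; 92 + 53.593/60 = 92.893217
  hemisphere W, so the sign is −
Point 3:
  Lat: 58° + 45/60 + 3.7/3600 = 58 + 0.750000 + 0.001028 = 58.751028
  N → positive
  Longitude: 24′ + 1.4″ = 24.02333′; 0 + 24.02333/60 = 0.400389
  hemisphere W, so the sign is −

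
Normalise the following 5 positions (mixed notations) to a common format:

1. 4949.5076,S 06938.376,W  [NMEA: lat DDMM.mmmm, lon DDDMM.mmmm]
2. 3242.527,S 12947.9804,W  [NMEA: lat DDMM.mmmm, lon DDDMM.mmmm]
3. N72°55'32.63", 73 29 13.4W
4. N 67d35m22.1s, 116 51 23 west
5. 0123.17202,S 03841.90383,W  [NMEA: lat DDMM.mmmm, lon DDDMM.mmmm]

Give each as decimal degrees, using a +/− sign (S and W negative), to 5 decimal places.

Point 1:
  φ: split at 2 digits → 49° and 49.5076′; 49 + 49.5076/60 = 49.825127
  S → negative
  Longitude: split at 3 digits → 069° and 38.376′; 69 + 38.376/60 = 69.639600
  hemisphere W, so the sign is −
Point 2:
  Lat: degrees = first 2 digits = 32, minutes = 42.527; 32 + 42.527/60 = 32.708783
  hemisphere S, so the sign is −
  Lon: degrees = first 3 digits = 129, minutes = 47.9804; 129 + 47.9804/60 = 129.799673
  W ⇒ negate
Point 3:
  Lat: 72 + 55/60 + 32.63/3600 = 72.925731
  N ⇒ keep positive
  Lon: 29′ + 13.4″ = 29.22333′; 73 + 29.22333/60 = 73.487056
  W → negative
Point 4:
  Lat: 67° + 35/60 + 22.1/3600 = 67 + 0.583333 + 0.006139 = 67.589472
  N → positive
  Lon: 116° + 51/60 + 23/3600 = 116 + 0.850000 + 0.006389 = 116.856389
  hemisphere W, so the sign is −
Point 5:
  Lat: split at 2 digits → 01° and 23.17202′; 1 + 23.17202/60 = 1.386200
  S → negative
  Lon: split at 3 digits → 038° and 41.90383′; 38 + 41.90383/60 = 38.698397
  W ⇒ negate

1. -49.82513, -69.63960
2. -32.70878, -129.79967
3. 72.92573, -73.48706
4. 67.58947, -116.85639
5. -1.38620, -38.69840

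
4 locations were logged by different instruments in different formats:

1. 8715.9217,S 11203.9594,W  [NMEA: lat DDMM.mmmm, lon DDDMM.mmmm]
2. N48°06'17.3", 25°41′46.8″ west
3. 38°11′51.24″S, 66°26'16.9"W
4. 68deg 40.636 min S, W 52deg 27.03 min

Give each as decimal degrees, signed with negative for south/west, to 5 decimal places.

Point 1:
  Lat: split at 2 digits → 87° and 15.9217′; 87 + 15.9217/60 = 87.265362
  hemisphere S, so the sign is −
  λ: split at 3 digits → 112° and 3.9594′; 112 + 3.9594/60 = 112.065990
  W ⇒ negate
Point 2:
  Lat: 6′ + 17.3″ = 6.28833′; 48 + 6.28833/60 = 48.104806
  N → positive
  Longitude: 25° + 41/60 + 46.8/3600 = 25 + 0.683333 + 0.013000 = 25.696333
  hemisphere W, so the sign is −
Point 3:
  φ: 38 + 11/60 + 51.24/3600 = 38.197567
  S ⇒ negate
  λ: 26′ + 16.9″ = 26.28167′; 66 + 26.28167/60 = 66.438028
  W → negative
Point 4:
  Lat: 40.636′ = 0.677267°; total 68.677267
  S → negative
  Longitude: 27.03′ = 0.450500°; total 52.450500
  hemisphere W, so the sign is −

1. -87.26536, -112.06599
2. 48.10481, -25.69633
3. -38.19757, -66.43803
4. -68.67727, -52.45050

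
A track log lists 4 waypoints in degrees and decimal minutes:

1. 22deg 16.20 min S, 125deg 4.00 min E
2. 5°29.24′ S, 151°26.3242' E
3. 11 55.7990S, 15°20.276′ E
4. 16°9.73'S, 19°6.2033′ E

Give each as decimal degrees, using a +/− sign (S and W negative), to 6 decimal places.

Point 1:
  Latitude: 16.2′ = 0.270000°; total 22.2700000
  S → negative
  Longitude: 125 + 4/60 = 125.0666667
  E ⇒ keep positive
Point 2:
  Lat: 29.24′ = 0.487333°; total 5.4873333
  hemisphere S, so the sign is −
  Lon: 26.3242′ = 0.438737°; total 151.4387367
  E ⇒ keep positive
Point 3:
  Latitude: 11 + 55.799/60 = 11.9299833
  hemisphere S, so the sign is −
  Longitude: 20.276′ = 0.337933°; total 15.3379333
  E ⇒ keep positive
Point 4:
  Lat: 16 + 9.73/60 = 16.1621667
  S ⇒ negate
  Lon: 19 + 6.2033/60 = 19.1033883
  E ⇒ keep positive

1. -22.270000, 125.066667
2. -5.487333, 151.438737
3. -11.929983, 15.337933
4. -16.162167, 19.103388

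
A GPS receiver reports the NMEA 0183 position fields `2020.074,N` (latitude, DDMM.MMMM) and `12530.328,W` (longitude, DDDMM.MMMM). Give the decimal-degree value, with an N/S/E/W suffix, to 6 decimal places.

20.334567° N, 125.505467° W

φ: split at 2 digits → 20° and 20.074′; 20 + 20.074/60 = 20.3345667
λ: degrees = first 3 digits = 125, minutes = 30.328; 125 + 30.328/60 = 125.5054667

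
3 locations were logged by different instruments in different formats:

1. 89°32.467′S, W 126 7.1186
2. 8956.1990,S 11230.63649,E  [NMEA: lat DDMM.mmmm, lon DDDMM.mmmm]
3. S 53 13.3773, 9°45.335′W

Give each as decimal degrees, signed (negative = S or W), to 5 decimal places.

1. -89.54112, -126.11864
2. -89.93665, 112.51061
3. -53.22296, -9.75558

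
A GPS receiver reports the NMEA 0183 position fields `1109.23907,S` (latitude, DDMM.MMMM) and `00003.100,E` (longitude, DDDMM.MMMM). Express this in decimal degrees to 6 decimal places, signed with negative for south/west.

Latitude: split at 2 digits → 11° and 9.23907′; 11 + 9.23907/60 = 11.1539845
S → negative
λ: degrees = first 3 digits = 0, minutes = 3.1; 0 + 3.1/60 = 0.0516667
E → positive

-11.153985, 0.051667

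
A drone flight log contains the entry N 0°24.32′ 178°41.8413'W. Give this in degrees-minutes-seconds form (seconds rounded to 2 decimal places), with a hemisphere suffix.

0°24′19.20″ N, 178°41′50.48″ W

φ: fractional minutes 0.32000 × 60 = 19.2000″
Lon: 41.84130′ → 41′ and 0.84130 × 60 = 50.4780″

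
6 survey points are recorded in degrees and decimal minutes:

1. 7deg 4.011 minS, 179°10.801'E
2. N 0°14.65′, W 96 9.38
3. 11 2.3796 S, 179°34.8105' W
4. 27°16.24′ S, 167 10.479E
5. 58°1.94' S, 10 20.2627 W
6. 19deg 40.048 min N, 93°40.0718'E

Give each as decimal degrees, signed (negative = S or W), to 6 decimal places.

Point 1:
  Latitude: 4.011′ = 0.066850°; total 7.0668500
  S ⇒ negate
  λ: 179 + 10.801/60 = 179.1800167
  E → positive
Point 2:
  Lat: 14.65′ = 0.244167°; total 0.2441667
  N → positive
  Longitude: 96 + 9.38/60 = 96.1563333
  W → negative
Point 3:
  Lat: 2.3796′ = 0.039660°; total 11.0396600
  S ⇒ negate
  Lon: 179 + 34.8105/60 = 179.5801750
  W → negative
Point 4:
  Latitude: 16.24′ = 0.270667°; total 27.2706667
  S → negative
  Longitude: 10.479′ = 0.174650°; total 167.1746500
  E → positive
Point 5:
  φ: 58 + 1.94/60 = 58.0323333
  S → negative
  Lon: 10 + 20.2627/60 = 10.3377117
  W ⇒ negate
Point 6:
  φ: 40.048′ = 0.667467°; total 19.6674667
  N ⇒ keep positive
  Lon: 40.0718′ = 0.667863°; total 93.6678633
  E ⇒ keep positive

1. -7.066850, 179.180017
2. 0.244167, -96.156333
3. -11.039660, -179.580175
4. -27.270667, 167.174650
5. -58.032333, -10.337712
6. 19.667467, 93.667863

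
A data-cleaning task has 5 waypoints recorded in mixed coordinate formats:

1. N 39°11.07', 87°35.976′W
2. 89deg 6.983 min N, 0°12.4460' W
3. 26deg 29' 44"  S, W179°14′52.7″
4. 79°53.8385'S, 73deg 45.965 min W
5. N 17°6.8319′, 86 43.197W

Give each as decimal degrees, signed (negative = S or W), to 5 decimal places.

1. 39.18450, -87.59960
2. 89.11638, -0.20743
3. -26.49556, -179.24797
4. -79.89731, -73.76608
5. 17.11387, -86.71995

Point 1:
  φ: 11.07′ = 0.184500°; total 39.184500
  N ⇒ keep positive
  λ: 87 + 35.976/60 = 87.599600
  W → negative
Point 2:
  φ: 89 + 6.983/60 = 89.116383
  N ⇒ keep positive
  Longitude: 12.446′ = 0.207433°; total 0.207433
  W ⇒ negate
Point 3:
  Latitude: 29′ + 44″ = 29.73333′; 26 + 29.73333/60 = 26.495556
  S ⇒ negate
  Longitude: 179° + 14/60 + 52.7/3600 = 179 + 0.233333 + 0.014639 = 179.247972
  hemisphere W, so the sign is −
Point 4:
  φ: 53.8385′ = 0.897308°; total 79.897308
  hemisphere S, so the sign is −
  Lon: 73 + 45.965/60 = 73.766083
  W → negative
Point 5:
  Latitude: 6.8319′ = 0.113865°; total 17.113865
  N ⇒ keep positive
  Longitude: 86 + 43.197/60 = 86.719950
  W ⇒ negate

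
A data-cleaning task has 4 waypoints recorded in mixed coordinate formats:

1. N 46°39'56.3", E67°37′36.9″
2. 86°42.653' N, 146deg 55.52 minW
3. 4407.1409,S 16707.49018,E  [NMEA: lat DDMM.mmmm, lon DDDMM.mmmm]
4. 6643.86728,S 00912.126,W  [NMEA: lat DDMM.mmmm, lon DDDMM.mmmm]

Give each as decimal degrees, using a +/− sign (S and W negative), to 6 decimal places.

1. 46.665639, 67.626917
2. 86.710883, -146.925333
3. -44.119015, 167.124836
4. -66.731121, -9.202100

Point 1:
  φ: 46° + 39/60 + 56.3/3600 = 46 + 0.650000 + 0.015639 = 46.6656389
  N ⇒ keep positive
  Longitude: 67 + 37/60 + 36.9/3600 = 67.6269167
  E → positive
Point 2:
  φ: 42.653′ = 0.710883°; total 86.7108833
  N → positive
  Lon: 55.52′ = 0.925333°; total 146.9253333
  hemisphere W, so the sign is −
Point 3:
  Latitude: degrees = first 2 digits = 44, minutes = 7.1409; 44 + 7.1409/60 = 44.1190150
  S → negative
  Longitude: degrees = first 3 digits = 167, minutes = 7.49018; 167 + 7.49018/60 = 167.1248363
  E → positive
Point 4:
  Latitude: degrees = first 2 digits = 66, minutes = 43.86728; 66 + 43.86728/60 = 66.7311213
  hemisphere S, so the sign is −
  λ: degrees = first 3 digits = 9, minutes = 12.126; 9 + 12.126/60 = 9.2021000
  hemisphere W, so the sign is −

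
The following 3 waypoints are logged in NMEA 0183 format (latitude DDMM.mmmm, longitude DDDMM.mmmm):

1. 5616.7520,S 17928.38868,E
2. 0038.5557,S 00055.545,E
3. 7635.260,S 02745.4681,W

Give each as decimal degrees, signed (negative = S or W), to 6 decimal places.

1. -56.279200, 179.473145
2. -0.642595, 0.925750
3. -76.587667, -27.757802

Point 1:
  Latitude: split at 2 digits → 56° and 16.752′; 56 + 16.752/60 = 56.2792000
  hemisphere S, so the sign is −
  λ: split at 3 digits → 179° and 28.38868′; 179 + 28.38868/60 = 179.4731447
  E → positive
Point 2:
  Latitude: degrees = first 2 digits = 0, minutes = 38.5557; 0 + 38.5557/60 = 0.6425950
  S → negative
  Longitude: split at 3 digits → 000° and 55.545′; 0 + 55.545/60 = 0.9257500
  E ⇒ keep positive
Point 3:
  Latitude: degrees = first 2 digits = 76, minutes = 35.26; 76 + 35.26/60 = 76.5876667
  S → negative
  Longitude: degrees = first 3 digits = 27, minutes = 45.4681; 27 + 45.4681/60 = 27.7578017
  W ⇒ negate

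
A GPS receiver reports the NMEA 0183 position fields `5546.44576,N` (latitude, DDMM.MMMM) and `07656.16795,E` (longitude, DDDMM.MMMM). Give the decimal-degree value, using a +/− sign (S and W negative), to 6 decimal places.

Lat: split at 2 digits → 55° and 46.44576′; 55 + 46.44576/60 = 55.7740960
N ⇒ keep positive
λ: split at 3 digits → 076° and 56.16795′; 76 + 56.16795/60 = 76.9361325
E → positive

55.774096, 76.936133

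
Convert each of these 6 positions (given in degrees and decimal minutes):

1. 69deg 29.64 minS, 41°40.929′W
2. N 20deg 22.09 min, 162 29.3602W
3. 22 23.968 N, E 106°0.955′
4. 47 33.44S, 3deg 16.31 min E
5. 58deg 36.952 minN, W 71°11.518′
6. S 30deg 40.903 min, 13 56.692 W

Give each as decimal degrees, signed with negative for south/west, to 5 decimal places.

Point 1:
  Latitude: 69 + 29.64/60 = 69.494000
  S → negative
  λ: 41 + 40.929/60 = 41.682150
  W ⇒ negate
Point 2:
  Lat: 22.09′ = 0.368167°; total 20.368167
  N ⇒ keep positive
  Lon: 162 + 29.3602/60 = 162.489337
  W ⇒ negate
Point 3:
  Lat: 23.968′ = 0.399467°; total 22.399467
  N ⇒ keep positive
  Lon: 0.955′ = 0.015917°; total 106.015917
  E → positive
Point 4:
  Lat: 47 + 33.44/60 = 47.557333
  hemisphere S, so the sign is −
  λ: 16.31′ = 0.271833°; total 3.271833
  E ⇒ keep positive
Point 5:
  Latitude: 58 + 36.952/60 = 58.615867
  N ⇒ keep positive
  Longitude: 11.518′ = 0.191967°; total 71.191967
  hemisphere W, so the sign is −
Point 6:
  Lat: 30 + 40.903/60 = 30.681717
  S ⇒ negate
  λ: 13 + 56.692/60 = 13.944867
  W ⇒ negate

1. -69.49400, -41.68215
2. 20.36817, -162.48934
3. 22.39947, 106.01592
4. -47.55733, 3.27183
5. 58.61587, -71.19197
6. -30.68172, -13.94487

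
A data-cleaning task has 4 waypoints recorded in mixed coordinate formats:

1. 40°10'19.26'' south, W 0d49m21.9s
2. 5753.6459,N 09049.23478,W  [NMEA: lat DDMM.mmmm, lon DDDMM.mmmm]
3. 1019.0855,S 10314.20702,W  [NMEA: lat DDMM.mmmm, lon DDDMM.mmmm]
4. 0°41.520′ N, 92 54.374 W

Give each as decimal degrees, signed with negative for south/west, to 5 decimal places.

1. -40.17202, -0.82275
2. 57.89410, -90.82058
3. -10.31809, -103.23678
4. 0.69200, -92.90623

Point 1:
  φ: 40° + 10/60 + 19.26/3600 = 40 + 0.166667 + 0.005350 = 40.172017
  hemisphere S, so the sign is −
  λ: 0° + 49/60 + 21.9/3600 = 0 + 0.816667 + 0.006083 = 0.822750
  W ⇒ negate
Point 2:
  φ: degrees = first 2 digits = 57, minutes = 53.6459; 57 + 53.6459/60 = 57.894098
  N ⇒ keep positive
  λ: degrees = first 3 digits = 90, minutes = 49.23478; 90 + 49.23478/60 = 90.820580
  W → negative
Point 3:
  Lat: split at 2 digits → 10° and 19.0855′; 10 + 19.0855/60 = 10.318092
  hemisphere S, so the sign is −
  λ: degrees = first 3 digits = 103, minutes = 14.20702; 103 + 14.20702/60 = 103.236784
  W → negative
Point 4:
  Latitude: 41.52′ = 0.692000°; total 0.692000
  N ⇒ keep positive
  Lon: 92 + 54.374/60 = 92.906233
  W → negative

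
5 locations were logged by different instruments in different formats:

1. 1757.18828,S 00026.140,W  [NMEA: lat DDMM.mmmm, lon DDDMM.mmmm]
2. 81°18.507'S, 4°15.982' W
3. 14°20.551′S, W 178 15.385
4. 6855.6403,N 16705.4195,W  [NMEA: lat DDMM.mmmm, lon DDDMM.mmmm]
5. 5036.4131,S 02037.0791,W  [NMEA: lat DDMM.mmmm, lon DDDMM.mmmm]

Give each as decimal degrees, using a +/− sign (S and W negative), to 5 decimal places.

1. -17.95314, -0.43567
2. -81.30845, -4.26637
3. -14.34252, -178.25642
4. 68.92734, -167.09033
5. -50.60689, -20.61799

Point 1:
  φ: degrees = first 2 digits = 17, minutes = 57.18828; 17 + 57.18828/60 = 17.953138
  S ⇒ negate
  Lon: degrees = first 3 digits = 0, minutes = 26.14; 0 + 26.14/60 = 0.435667
  W → negative
Point 2:
  Lat: 81 + 18.507/60 = 81.308450
  hemisphere S, so the sign is −
  Lon: 15.982′ = 0.266367°; total 4.266367
  hemisphere W, so the sign is −
Point 3:
  Latitude: 14 + 20.551/60 = 14.342517
  S → negative
  λ: 178 + 15.385/60 = 178.256417
  W ⇒ negate
Point 4:
  Latitude: degrees = first 2 digits = 68, minutes = 55.6403; 68 + 55.6403/60 = 68.927338
  N ⇒ keep positive
  Lon: split at 3 digits → 167° and 5.4195′; 167 + 5.4195/60 = 167.090325
  W → negative
Point 5:
  φ: degrees = first 2 digits = 50, minutes = 36.4131; 50 + 36.4131/60 = 50.606885
  hemisphere S, so the sign is −
  Longitude: split at 3 digits → 020° and 37.0791′; 20 + 37.0791/60 = 20.617985
  W → negative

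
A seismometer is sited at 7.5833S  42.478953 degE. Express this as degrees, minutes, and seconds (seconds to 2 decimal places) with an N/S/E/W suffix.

7°34′59.88″ S, 42°28′44.23″ E

Latitude: whole degrees 7; 34.99800′ → 34′ and 59.8800″
λ: 0.478953° → 28.73718′; 0.73718 × 60 = 44.2308″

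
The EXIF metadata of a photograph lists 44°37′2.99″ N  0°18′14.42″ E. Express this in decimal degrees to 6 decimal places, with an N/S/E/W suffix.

Lat: 44° + 37/60 + 2.99/3600 = 44 + 0.616667 + 0.000831 = 44.6174972
Longitude: 0° + 18/60 + 14.42/3600 = 0 + 0.300000 + 0.004006 = 0.3040056

44.617497° N, 0.304006° E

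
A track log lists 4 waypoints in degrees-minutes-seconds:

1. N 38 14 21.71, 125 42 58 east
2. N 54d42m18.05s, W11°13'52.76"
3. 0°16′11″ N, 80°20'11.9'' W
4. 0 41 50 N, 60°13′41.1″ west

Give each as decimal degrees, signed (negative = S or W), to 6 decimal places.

1. 38.239364, 125.716111
2. 54.705014, -11.231322
3. 0.269722, -80.336639
4. 0.697222, -60.228083

Point 1:
  Latitude: 38° + 14/60 + 21.71/3600 = 38 + 0.233333 + 0.006031 = 38.2393639
  N → positive
  Longitude: 42′ + 58″ = 42.96667′; 125 + 42.96667/60 = 125.7161111
  E → positive
Point 2:
  Latitude: 54° + 42/60 + 18.05/3600 = 54 + 0.700000 + 0.005014 = 54.7050139
  N → positive
  Longitude: 13′ + 52.76″ = 13.87933′; 11 + 13.87933/60 = 11.2313222
  W → negative
Point 3:
  φ: 0 + 16/60 + 11/3600 = 0.2697222
  N ⇒ keep positive
  λ: 80° + 20/60 + 11.9/3600 = 80 + 0.333333 + 0.003306 = 80.3366389
  W → negative
Point 4:
  Lat: 41′ + 50″ = 41.83333′; 0 + 41.83333/60 = 0.6972222
  N → positive
  Lon: 60 + 13/60 + 41.1/3600 = 60.2280833
  W ⇒ negate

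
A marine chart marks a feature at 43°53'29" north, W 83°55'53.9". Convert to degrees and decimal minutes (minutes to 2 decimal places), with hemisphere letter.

43° 53.48′ N, 83° 55.90′ W

Lat: 53 + 29/60 = 53.4833′
Lon: 55 + 53.9/60 = 55.8983′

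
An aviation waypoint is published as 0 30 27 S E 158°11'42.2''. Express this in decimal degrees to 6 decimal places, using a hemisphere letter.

Lat: 0 + 30/60 + 27/3600 = 0.5075000
λ: 11′ + 42.2″ = 11.70333′; 158 + 11.70333/60 = 158.1950556

0.507500° S, 158.195056° E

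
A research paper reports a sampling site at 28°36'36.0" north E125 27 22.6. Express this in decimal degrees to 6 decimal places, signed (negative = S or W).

φ: 28 + 36/60 + 36/3600 = 28.6100000
N → positive
Longitude: 125° + 27/60 + 22.6/3600 = 125 + 0.450000 + 0.006278 = 125.4562778
E ⇒ keep positive

28.610000, 125.456278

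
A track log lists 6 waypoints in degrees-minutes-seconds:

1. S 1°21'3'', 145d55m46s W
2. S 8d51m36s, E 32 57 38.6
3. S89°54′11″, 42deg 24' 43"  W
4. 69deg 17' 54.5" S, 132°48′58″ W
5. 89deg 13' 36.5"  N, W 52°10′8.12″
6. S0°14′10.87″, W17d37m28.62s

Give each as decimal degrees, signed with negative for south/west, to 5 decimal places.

Point 1:
  Latitude: 1 + 21/60 + 3/3600 = 1.350833
  hemisphere S, so the sign is −
  Longitude: 145 + 55/60 + 46/3600 = 145.929444
  hemisphere W, so the sign is −
Point 2:
  φ: 8° + 51/60 + 36/3600 = 8 + 0.850000 + 0.010000 = 8.860000
  S → negative
  Lon: 32 + 57/60 + 38.6/3600 = 32.960722
  E → positive
Point 3:
  Latitude: 54′ + 11″ = 54.18333′; 89 + 54.18333/60 = 89.903056
  hemisphere S, so the sign is −
  Lon: 24′ + 43″ = 24.71667′; 42 + 24.71667/60 = 42.411944
  W ⇒ negate
Point 4:
  φ: 17′ + 54.5″ = 17.90833′; 69 + 17.90833/60 = 69.298472
  S ⇒ negate
  Lon: 48′ + 58″ = 48.96667′; 132 + 48.96667/60 = 132.816111
  W ⇒ negate
Point 5:
  φ: 13′ + 36.5″ = 13.60833′; 89 + 13.60833/60 = 89.226806
  N ⇒ keep positive
  Lon: 52° + 10/60 + 8.12/3600 = 52 + 0.166667 + 0.002256 = 52.168922
  W ⇒ negate
Point 6:
  Lat: 14′ + 10.87″ = 14.18117′; 0 + 14.18117/60 = 0.236353
  S → negative
  Lon: 37′ + 28.62″ = 37.47700′; 17 + 37.47700/60 = 17.624617
  W ⇒ negate

1. -1.35083, -145.92944
2. -8.86000, 32.96072
3. -89.90306, -42.41194
4. -69.29847, -132.81611
5. 89.22681, -52.16892
6. -0.23635, -17.62462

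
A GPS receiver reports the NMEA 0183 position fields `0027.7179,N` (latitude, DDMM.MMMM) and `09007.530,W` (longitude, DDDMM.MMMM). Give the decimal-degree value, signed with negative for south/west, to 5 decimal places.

0.46197, -90.12550

φ: split at 2 digits → 00° and 27.7179′; 0 + 27.7179/60 = 0.461965
N ⇒ keep positive
Longitude: degrees = first 3 digits = 90, minutes = 7.53; 90 + 7.53/60 = 90.125500
W ⇒ negate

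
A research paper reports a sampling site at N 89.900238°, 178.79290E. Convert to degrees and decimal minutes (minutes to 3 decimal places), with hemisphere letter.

89° 54.014′ N, 178° 47.574′ E

Latitude: fractional part 0.900238 → 54.01428 minutes
Longitude: 178° + 0.792900 × 60 = 178° 47.57400′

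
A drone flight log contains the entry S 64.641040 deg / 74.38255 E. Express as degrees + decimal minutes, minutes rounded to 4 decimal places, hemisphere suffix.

Lat: 64° + 0.641040 × 60 = 64° 38.462400′
Longitude: minutes = (74.382550 − 74) × 60 = 22.953000

64° 38.4624′ S, 74° 22.9530′ E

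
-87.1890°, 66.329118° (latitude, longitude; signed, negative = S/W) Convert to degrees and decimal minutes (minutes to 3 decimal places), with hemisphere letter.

Latitude is negative → S; |value| = 87.189000
Lat: fractional part 0.189000 → 11.34000 minutes
Longitude: minutes = (66.329118 − 66) × 60 = 19.74708

87° 11.340′ S, 66° 19.747′ E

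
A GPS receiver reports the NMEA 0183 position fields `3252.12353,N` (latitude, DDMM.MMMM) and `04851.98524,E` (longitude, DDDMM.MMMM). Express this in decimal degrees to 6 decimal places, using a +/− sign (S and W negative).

Latitude: degrees = first 2 digits = 32, minutes = 52.12353; 32 + 52.12353/60 = 32.8687255
N ⇒ keep positive
Lon: degrees = first 3 digits = 48, minutes = 51.98524; 48 + 51.98524/60 = 48.8664207
E → positive

32.868726, 48.866421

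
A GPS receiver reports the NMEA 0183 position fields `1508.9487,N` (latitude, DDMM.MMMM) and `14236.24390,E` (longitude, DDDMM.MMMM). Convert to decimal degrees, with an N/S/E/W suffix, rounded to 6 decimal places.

Latitude: split at 2 digits → 15° and 8.9487′; 15 + 8.9487/60 = 15.1491450
Lon: degrees = first 3 digits = 142, minutes = 36.2439; 142 + 36.2439/60 = 142.6040650

15.149145° N, 142.604065° E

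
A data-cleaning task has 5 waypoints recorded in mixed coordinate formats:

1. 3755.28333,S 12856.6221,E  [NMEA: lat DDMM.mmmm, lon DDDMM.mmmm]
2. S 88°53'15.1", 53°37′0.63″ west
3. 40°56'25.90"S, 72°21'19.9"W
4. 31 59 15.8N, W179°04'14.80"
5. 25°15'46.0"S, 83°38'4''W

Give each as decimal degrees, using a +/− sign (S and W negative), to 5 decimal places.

Point 1:
  Lat: degrees = first 2 digits = 37, minutes = 55.28333; 37 + 55.28333/60 = 37.921389
  S ⇒ negate
  λ: split at 3 digits → 128° and 56.6221′; 128 + 56.6221/60 = 128.943702
  E ⇒ keep positive
Point 2:
  φ: 88° + 53/60 + 15.1/3600 = 88 + 0.883333 + 0.004194 = 88.887528
  hemisphere S, so the sign is −
  λ: 53° + 37/60 + 0.63/3600 = 53 + 0.616667 + 0.000175 = 53.616842
  W ⇒ negate
Point 3:
  φ: 40° + 56/60 + 25.9/3600 = 40 + 0.933333 + 0.007194 = 40.940528
  S ⇒ negate
  Lon: 72° + 21/60 + 19.9/3600 = 72 + 0.350000 + 0.005528 = 72.355528
  W ⇒ negate
Point 4:
  Lat: 31° + 59/60 + 15.8/3600 = 31 + 0.983333 + 0.004389 = 31.987722
  N ⇒ keep positive
  λ: 179 + 4/60 + 14.8/3600 = 179.070778
  W → negative
Point 5:
  φ: 25 + 15/60 + 46/3600 = 25.262778
  hemisphere S, so the sign is −
  Lon: 38′ + 4″ = 38.06667′; 83 + 38.06667/60 = 83.634444
  W ⇒ negate

1. -37.92139, 128.94370
2. -88.88753, -53.61684
3. -40.94053, -72.35553
4. 31.98772, -179.07078
5. -25.26278, -83.63444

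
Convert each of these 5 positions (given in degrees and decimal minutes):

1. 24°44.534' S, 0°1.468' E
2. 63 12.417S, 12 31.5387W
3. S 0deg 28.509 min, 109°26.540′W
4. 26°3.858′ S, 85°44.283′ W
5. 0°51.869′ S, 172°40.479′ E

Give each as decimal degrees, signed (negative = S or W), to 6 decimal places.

1. -24.742233, 0.024467
2. -63.206950, -12.525645
3. -0.475150, -109.442333
4. -26.064300, -85.738050
5. -0.864483, 172.674650

Point 1:
  Latitude: 24 + 44.534/60 = 24.7422333
  S → negative
  Longitude: 0 + 1.468/60 = 0.0244667
  E ⇒ keep positive
Point 2:
  φ: 12.417′ = 0.206950°; total 63.2069500
  S ⇒ negate
  Longitude: 12 + 31.5387/60 = 12.5256450
  W → negative
Point 3:
  φ: 28.509′ = 0.475150°; total 0.4751500
  S ⇒ negate
  λ: 109 + 26.54/60 = 109.4423333
  W ⇒ negate
Point 4:
  Lat: 26 + 3.858/60 = 26.0643000
  S → negative
  λ: 85 + 44.283/60 = 85.7380500
  W ⇒ negate
Point 5:
  Lat: 51.869′ = 0.864483°; total 0.8644833
  hemisphere S, so the sign is −
  Longitude: 172 + 40.479/60 = 172.6746500
  E ⇒ keep positive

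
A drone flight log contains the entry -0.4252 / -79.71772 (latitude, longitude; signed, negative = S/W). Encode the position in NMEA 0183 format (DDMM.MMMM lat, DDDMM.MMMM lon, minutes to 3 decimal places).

Latitude is negative → S; |value| = 0.425200
φ: fractional part 0.425200 → 25.51200 minutes
Longitude is negative → W; |value| = 79.717720
Longitude: minutes = (79.717720 − 79) × 60 = 43.06320

0025.512,S / 07943.063,W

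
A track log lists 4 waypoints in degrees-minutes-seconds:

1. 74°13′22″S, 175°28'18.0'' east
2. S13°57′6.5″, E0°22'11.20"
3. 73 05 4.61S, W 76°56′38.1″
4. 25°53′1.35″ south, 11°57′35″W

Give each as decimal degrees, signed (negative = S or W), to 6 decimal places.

Point 1:
  Latitude: 13′ + 22″ = 13.36667′; 74 + 13.36667/60 = 74.2227778
  S ⇒ negate
  λ: 28′ + 18″ = 28.30000′; 175 + 28.30000/60 = 175.4716667
  E ⇒ keep positive
Point 2:
  φ: 13 + 57/60 + 6.5/3600 = 13.9518056
  S → negative
  Longitude: 22′ + 11.2″ = 22.18667′; 0 + 22.18667/60 = 0.3697778
  E → positive
Point 3:
  φ: 73 + 5/60 + 4.61/3600 = 73.0846139
  hemisphere S, so the sign is −
  λ: 76° + 56/60 + 38.1/3600 = 76 + 0.933333 + 0.010583 = 76.9439167
  W ⇒ negate
Point 4:
  φ: 53′ + 1.35″ = 53.02250′; 25 + 53.02250/60 = 25.8837083
  S ⇒ negate
  Lon: 57′ + 35″ = 57.58333′; 11 + 57.58333/60 = 11.9597222
  hemisphere W, so the sign is −

1. -74.222778, 175.471667
2. -13.951806, 0.369778
3. -73.084614, -76.943917
4. -25.883708, -11.959722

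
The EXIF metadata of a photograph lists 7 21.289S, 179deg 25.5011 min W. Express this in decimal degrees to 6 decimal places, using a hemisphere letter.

7.354817° S, 179.425018° W

φ: 21.289′ = 0.354817°; total 7.3548167
λ: 179 + 25.5011/60 = 179.4250183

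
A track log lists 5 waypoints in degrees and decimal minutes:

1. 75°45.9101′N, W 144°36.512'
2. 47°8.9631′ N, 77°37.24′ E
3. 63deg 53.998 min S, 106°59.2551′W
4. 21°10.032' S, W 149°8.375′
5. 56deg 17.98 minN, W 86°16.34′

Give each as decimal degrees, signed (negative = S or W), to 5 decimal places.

1. 75.76517, -144.60853
2. 47.14939, 77.62067
3. -63.89997, -106.98759
4. -21.16720, -149.13958
5. 56.29967, -86.27233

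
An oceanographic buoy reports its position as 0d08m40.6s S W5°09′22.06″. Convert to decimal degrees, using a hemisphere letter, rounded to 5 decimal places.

Latitude: 0° + 8/60 + 40.6/3600 = 0 + 0.133333 + 0.011278 = 0.144611
λ: 9′ + 22.06″ = 9.36767′; 5 + 9.36767/60 = 5.156128

0.14461° S, 5.15613° W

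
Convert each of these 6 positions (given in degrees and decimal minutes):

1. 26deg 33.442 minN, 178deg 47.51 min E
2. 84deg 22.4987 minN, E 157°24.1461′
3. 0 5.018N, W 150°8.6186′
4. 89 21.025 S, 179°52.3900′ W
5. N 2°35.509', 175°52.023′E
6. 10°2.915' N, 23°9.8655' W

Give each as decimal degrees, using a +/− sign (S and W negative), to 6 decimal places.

1. 26.557367, 178.791833
2. 84.374978, 157.402435
3. 0.083633, -150.143643
4. -89.350417, -179.873167
5. 2.591817, 175.867050
6. 10.048583, -23.164425

Point 1:
  φ: 33.442′ = 0.557367°; total 26.5573667
  N ⇒ keep positive
  λ: 178 + 47.51/60 = 178.7918333
  E → positive
Point 2:
  Lat: 22.4987′ = 0.374978°; total 84.3749783
  N ⇒ keep positive
  Lon: 24.1461′ = 0.402435°; total 157.4024350
  E ⇒ keep positive
Point 3:
  Latitude: 0 + 5.018/60 = 0.0836333
  N → positive
  Longitude: 8.6186′ = 0.143643°; total 150.1436433
  hemisphere W, so the sign is −
Point 4:
  Lat: 89 + 21.025/60 = 89.3504167
  S → negative
  Longitude: 179 + 52.39/60 = 179.8731667
  hemisphere W, so the sign is −
Point 5:
  Latitude: 2 + 35.509/60 = 2.5918167
  N → positive
  Longitude: 175 + 52.023/60 = 175.8670500
  E ⇒ keep positive
Point 6:
  φ: 2.915′ = 0.048583°; total 10.0485833
  N ⇒ keep positive
  Lon: 23 + 9.8655/60 = 23.1644250
  hemisphere W, so the sign is −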